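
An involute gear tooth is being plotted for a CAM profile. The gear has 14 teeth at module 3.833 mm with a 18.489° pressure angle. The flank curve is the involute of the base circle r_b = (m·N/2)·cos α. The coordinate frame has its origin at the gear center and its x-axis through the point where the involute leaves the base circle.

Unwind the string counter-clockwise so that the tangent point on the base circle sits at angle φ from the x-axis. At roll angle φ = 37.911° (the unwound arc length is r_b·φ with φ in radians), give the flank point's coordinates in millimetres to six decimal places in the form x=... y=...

x=30.421368 y=2.351222

pitch radius r_p = m·N/2 = 3.833·14/2 = 26.831000
base radius r_b = r_p·cos α = 26.831000·cos 18.489° = 25.446106
roll angle φ = 37.911° = 0.66167177 rad
x = r_b·(cos φ + φ·sin φ) = 25.446106·(0.78896614 + 0.66167177·0.61443668) = 30.421368
y = r_b·(sin φ − φ·cos φ) = 25.446106·(0.61443668 − 0.66167177·0.78896614) = 2.351222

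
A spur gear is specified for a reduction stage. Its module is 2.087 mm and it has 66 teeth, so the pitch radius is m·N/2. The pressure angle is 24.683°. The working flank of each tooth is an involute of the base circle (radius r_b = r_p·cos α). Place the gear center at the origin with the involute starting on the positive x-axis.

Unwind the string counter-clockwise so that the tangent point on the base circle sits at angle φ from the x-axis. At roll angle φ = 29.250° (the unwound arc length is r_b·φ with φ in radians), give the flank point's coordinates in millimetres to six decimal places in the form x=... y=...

pitch radius r_p = m·N/2 = 2.087·66/2 = 68.871000
base radius r_b = r_p·cos α = 68.871000·cos 24.683° = 62.578403
roll angle φ = 29.250° = 0.51050881 rad
x = r_b·(cos φ + φ·sin φ) = 62.578403·(0.87249601 + 0.51050881·0.48862124) = 70.209304
y = r_b·(sin φ − φ·cos φ) = 62.578403·(0.48862124 − 0.51050881·0.87249601) = 2.703659

x=70.209304 y=2.703659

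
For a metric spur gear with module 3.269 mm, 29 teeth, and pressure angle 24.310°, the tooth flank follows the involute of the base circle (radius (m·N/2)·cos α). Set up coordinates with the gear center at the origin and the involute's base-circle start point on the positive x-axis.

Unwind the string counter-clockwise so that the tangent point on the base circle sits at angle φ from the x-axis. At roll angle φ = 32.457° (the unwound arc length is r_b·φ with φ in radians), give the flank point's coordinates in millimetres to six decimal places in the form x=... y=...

x=49.582430 y=2.534511

pitch radius r_p = m·N/2 = 3.269·29/2 = 47.400500
base radius r_b = r_p·cos α = 47.400500·cos 24.310° = 43.197566
roll angle φ = 32.457° = 0.56648152 rad
x = r_b·(cos φ + φ·sin φ) = 43.197566·(0.84379445 + 0.56648152·0.53666650) = 49.582430
y = r_b·(sin φ − φ·cos φ) = 43.197566·(0.53666650 − 0.56648152·0.84379445) = 2.534511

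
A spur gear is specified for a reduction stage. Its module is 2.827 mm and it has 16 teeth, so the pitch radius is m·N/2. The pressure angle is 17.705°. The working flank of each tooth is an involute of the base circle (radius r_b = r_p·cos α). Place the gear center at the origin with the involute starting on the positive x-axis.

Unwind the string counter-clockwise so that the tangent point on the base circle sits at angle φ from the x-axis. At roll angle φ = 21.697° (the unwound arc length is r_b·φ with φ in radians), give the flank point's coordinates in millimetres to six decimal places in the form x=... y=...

pitch radius r_p = m·N/2 = 2.827·16/2 = 22.616000
base radius r_b = r_p·cos α = 22.616000·cos 17.705° = 21.544792
roll angle φ = 21.697° = 0.37868409 rad
x = r_b·(cos φ + φ·sin φ) = 21.544792·(0.92915193 + 0.37868409·0.36969811) = 23.034630
y = r_b·(sin φ − φ·cos φ) = 21.544792·(0.36969811 − 0.37868409·0.92915193) = 0.384425

x=23.034630 y=0.384425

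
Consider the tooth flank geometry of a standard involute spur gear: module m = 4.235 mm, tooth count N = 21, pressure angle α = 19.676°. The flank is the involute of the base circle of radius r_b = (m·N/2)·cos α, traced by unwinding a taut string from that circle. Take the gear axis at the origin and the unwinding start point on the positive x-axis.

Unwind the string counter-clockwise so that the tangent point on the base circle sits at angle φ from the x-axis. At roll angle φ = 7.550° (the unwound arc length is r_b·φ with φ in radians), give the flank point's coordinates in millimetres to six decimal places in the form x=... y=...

pitch radius r_p = m·N/2 = 4.235·21/2 = 44.467500
base radius r_b = r_p·cos α = 44.467500·cos 19.676° = 41.871117
roll angle φ = 7.550° = 0.13177236 rad
x = r_b·(cos φ + φ·sin φ) = 41.871117·(0.99133058 + 0.13177236·0.13139134) = 42.233064
y = r_b·(sin φ − φ·cos φ) = 41.871117·(0.13139134 − 0.13177236·0.99133058) = 0.031880

x=42.233064 y=0.031880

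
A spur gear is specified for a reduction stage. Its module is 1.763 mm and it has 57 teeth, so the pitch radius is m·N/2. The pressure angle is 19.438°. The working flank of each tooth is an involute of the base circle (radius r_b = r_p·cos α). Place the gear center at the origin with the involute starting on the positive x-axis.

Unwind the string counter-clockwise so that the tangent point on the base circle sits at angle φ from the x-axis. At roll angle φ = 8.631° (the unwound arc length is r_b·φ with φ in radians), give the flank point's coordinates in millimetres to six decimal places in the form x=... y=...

pitch radius r_p = m·N/2 = 1.763·57/2 = 50.245500
base radius r_b = r_p·cos α = 50.245500·cos 19.438° = 47.381615
roll angle φ = 8.631° = 0.15063937 rad
x = r_b·(cos φ + φ·sin φ) = 47.381615·(0.98867533 + 0.15063937·0.15007029) = 47.916166
y = r_b·(sin φ − φ·cos φ) = 47.381615·(0.15007029 − 0.15063937·0.98867533) = 0.053866

x=47.916166 y=0.053866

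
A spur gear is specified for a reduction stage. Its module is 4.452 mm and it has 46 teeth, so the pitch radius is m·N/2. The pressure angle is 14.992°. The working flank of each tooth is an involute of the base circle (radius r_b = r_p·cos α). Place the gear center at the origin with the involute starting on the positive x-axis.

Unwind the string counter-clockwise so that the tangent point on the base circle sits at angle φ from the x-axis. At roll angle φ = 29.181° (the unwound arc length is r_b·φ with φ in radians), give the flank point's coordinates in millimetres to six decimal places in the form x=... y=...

pitch radius r_p = m·N/2 = 4.452·46/2 = 102.396000
base radius r_b = r_p·cos α = 102.396000·cos 14.992° = 98.910640
roll angle φ = 29.181° = 0.50930453 rad
x = r_b·(cos φ + φ·sin φ) = 98.910640·(0.87308381 + 0.50930453·0.48757016) = 110.918936
y = r_b·(sin φ − φ·cos φ) = 98.910640·(0.48757016 − 0.50930453·0.87308381) = 4.243724

x=110.918936 y=4.243724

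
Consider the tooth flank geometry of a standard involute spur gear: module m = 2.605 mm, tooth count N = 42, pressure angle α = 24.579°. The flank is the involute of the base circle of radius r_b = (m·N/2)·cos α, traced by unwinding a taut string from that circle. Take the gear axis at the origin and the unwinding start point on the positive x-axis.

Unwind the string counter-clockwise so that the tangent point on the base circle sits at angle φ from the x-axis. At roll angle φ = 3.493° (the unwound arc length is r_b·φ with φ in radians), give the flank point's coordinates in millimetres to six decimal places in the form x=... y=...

pitch radius r_p = m·N/2 = 2.605·42/2 = 54.705000
base radius r_b = r_p·cos α = 54.705000·cos 24.579° = 49.748105
roll angle φ = 3.493° = 0.06096435 rad
x = r_b·(cos φ + φ·sin φ) = 49.748105·(0.99814225 + 0.06096435·0.06092659) = 49.840467
y = r_b·(sin φ − φ·cos φ) = 49.748105·(0.06092659 − 0.06096435·0.99814225) = 0.003756

x=49.840467 y=0.003756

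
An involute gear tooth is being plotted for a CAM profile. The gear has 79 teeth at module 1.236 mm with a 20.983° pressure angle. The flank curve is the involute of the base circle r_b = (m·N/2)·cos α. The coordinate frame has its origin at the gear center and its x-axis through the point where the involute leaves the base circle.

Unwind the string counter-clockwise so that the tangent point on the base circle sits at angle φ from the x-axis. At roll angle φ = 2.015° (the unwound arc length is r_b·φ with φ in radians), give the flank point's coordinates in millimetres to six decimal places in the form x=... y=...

pitch radius r_p = m·N/2 = 1.236·79/2 = 48.822000
base radius r_b = r_p·cos α = 48.822000·cos 20.983° = 45.584453
roll angle φ = 2.015° = 0.03516838 rad
x = r_b·(cos φ + φ·sin φ) = 45.584453·(0.99938166 + 0.03516838·0.03516114) = 45.612634
y = r_b·(sin φ − φ·cos φ) = 45.584453·(0.03516114 − 0.03516838·0.99938166) = 0.000661

x=45.612634 y=0.000661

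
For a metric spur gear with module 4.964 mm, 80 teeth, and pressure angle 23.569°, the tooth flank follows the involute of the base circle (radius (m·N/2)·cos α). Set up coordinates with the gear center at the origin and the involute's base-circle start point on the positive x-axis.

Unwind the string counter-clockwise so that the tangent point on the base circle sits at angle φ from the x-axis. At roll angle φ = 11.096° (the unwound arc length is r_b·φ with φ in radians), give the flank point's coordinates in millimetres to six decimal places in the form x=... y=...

pitch radius r_p = m·N/2 = 4.964·80/2 = 198.560000
base radius r_b = r_p·cos α = 198.560000·cos 23.569° = 181.995967
roll angle φ = 11.096° = 0.19366173 rad
x = r_b·(cos φ + φ·sin φ) = 181.995967·(0.98130610 + 0.19366173·0.19245346) = 185.376901
y = r_b·(sin φ − φ·cos φ) = 181.995967·(0.19245346 − 0.19366173·0.98130610) = 0.438978

x=185.376901 y=0.438978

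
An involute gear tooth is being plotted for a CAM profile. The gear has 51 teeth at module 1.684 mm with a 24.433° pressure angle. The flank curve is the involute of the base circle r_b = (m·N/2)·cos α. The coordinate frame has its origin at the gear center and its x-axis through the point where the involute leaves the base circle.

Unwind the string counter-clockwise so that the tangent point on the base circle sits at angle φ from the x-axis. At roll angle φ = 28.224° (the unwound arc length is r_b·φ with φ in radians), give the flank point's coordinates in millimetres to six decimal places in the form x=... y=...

x=43.555942 y=1.520294

pitch radius r_p = m·N/2 = 1.684·51/2 = 42.942000
base radius r_b = r_p·cos α = 42.942000·cos 24.433° = 39.096354
roll angle φ = 28.224° = 0.49260173 rad
x = r_b·(cos φ + φ·sin φ) = 39.096354·(0.88110543 + 0.49260173·0.47291988) = 43.555942
y = r_b·(sin φ − φ·cos φ) = 39.096354·(0.47291988 − 0.49260173·0.88110543) = 1.520294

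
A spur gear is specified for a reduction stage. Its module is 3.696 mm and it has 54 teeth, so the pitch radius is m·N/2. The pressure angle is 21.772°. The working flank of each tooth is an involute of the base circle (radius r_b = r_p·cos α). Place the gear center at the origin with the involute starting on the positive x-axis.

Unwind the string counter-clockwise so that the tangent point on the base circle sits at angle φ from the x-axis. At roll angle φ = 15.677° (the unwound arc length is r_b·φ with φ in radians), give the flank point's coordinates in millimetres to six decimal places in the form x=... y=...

pitch radius r_p = m·N/2 = 3.696·54/2 = 99.792000
base radius r_b = r_p·cos α = 99.792000·cos 21.772° = 92.673557
roll angle φ = 15.677° = 0.27361527 rad
x = r_b·(cos φ + φ·sin φ) = 92.673557·(0.96280029 + 0.27361527·0.27021397) = 96.077917
y = r_b·(sin φ − φ·cos φ) = 92.673557·(0.27021397 − 0.27361527·0.96280029) = 0.628059

x=96.077917 y=0.628059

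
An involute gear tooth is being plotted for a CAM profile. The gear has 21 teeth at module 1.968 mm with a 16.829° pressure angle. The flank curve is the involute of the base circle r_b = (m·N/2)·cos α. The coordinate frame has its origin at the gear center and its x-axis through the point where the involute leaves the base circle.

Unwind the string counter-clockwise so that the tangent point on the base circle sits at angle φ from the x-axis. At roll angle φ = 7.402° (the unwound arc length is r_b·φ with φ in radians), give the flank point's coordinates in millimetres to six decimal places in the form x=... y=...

x=19.943391 y=0.014192

pitch radius r_p = m·N/2 = 1.968·21/2 = 20.664000
base radius r_b = r_p·cos α = 20.664000·cos 16.829° = 19.779025
roll angle φ = 7.402° = 0.12918927 rad
x = r_b·(cos φ + φ·sin φ) = 19.779025·(0.99166667 + 0.12918927·0.12883021) = 19.943391
y = r_b·(sin φ − φ·cos φ) = 19.779025·(0.12883021 − 0.12918927·0.99166667) = 0.014192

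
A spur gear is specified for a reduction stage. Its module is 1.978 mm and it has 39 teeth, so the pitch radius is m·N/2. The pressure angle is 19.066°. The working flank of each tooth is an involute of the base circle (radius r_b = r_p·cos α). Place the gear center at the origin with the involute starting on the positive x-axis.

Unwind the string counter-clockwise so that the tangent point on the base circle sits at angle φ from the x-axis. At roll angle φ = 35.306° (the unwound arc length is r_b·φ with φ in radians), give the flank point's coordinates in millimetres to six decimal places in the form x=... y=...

pitch radius r_p = m·N/2 = 1.978·39/2 = 38.571000
base radius r_b = r_p·cos α = 38.571000·cos 19.066° = 36.455108
roll angle φ = 35.306° = 0.61620595 rad
x = r_b·(cos φ + φ·sin φ) = 36.455108·(0.81607707 + 0.61620595·0.57794309) = 42.733007
y = r_b·(sin φ − φ·cos φ) = 36.455108·(0.57794309 − 0.61620595·0.81607707) = 2.736741

x=42.733007 y=2.736741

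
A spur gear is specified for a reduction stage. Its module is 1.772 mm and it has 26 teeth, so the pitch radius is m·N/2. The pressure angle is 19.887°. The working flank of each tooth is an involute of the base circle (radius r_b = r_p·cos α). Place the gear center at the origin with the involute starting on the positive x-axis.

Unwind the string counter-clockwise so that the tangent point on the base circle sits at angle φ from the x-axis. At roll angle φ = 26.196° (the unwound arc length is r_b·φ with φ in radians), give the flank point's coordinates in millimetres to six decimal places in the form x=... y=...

pitch radius r_p = m·N/2 = 1.772·26/2 = 23.036000
base radius r_b = r_p·cos α = 23.036000·cos 19.887° = 21.662256
roll angle φ = 26.196° = 0.45720645 rad
x = r_b·(cos φ + φ·sin φ) = 21.662256·(0.89728919 + 0.45720645·0.44144321) = 23.809416
y = r_b·(sin φ − φ·cos φ) = 21.662256·(0.44144321 − 0.45720645·0.89728919) = 0.675793

x=23.809416 y=0.675793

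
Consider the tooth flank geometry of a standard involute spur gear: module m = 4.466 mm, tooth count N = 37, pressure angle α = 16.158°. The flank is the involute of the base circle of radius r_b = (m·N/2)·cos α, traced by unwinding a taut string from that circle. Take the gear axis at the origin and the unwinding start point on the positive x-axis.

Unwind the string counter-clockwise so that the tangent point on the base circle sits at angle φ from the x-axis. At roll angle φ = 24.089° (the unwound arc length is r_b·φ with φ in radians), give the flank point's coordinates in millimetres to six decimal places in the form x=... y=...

pitch radius r_p = m·N/2 = 4.466·37/2 = 82.621000
base radius r_b = r_p·cos α = 82.621000·cos 16.158° = 79.357300
roll angle φ = 24.089° = 0.42043236 rad
x = r_b·(cos φ + φ·sin φ) = 79.357300·(0.91291255 + 0.42043236·0.40815520) = 86.064120
y = r_b·(sin φ − φ·cos φ) = 79.357300·(0.40815520 − 0.42043236·0.91291255) = 1.931336

x=86.064120 y=1.931336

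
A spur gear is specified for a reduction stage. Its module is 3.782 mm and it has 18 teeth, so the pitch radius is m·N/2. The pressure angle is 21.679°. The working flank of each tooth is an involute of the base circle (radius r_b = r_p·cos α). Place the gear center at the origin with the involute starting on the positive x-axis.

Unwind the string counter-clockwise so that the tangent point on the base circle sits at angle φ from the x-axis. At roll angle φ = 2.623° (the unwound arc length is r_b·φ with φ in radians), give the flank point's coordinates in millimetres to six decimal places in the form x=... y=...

x=31.663553 y=0.001011

pitch radius r_p = m·N/2 = 3.782·18/2 = 34.038000
base radius r_b = r_p·cos α = 34.038000·cos 21.679° = 31.630425
roll angle φ = 2.623° = 0.04577999 rad
x = r_b·(cos φ + φ·sin φ) = 31.630425·(0.99895228 + 0.04577999·0.04576400) = 31.663553
y = r_b·(sin φ − φ·cos φ) = 31.630425·(0.04576400 − 0.04577999·0.99895228) = 0.001011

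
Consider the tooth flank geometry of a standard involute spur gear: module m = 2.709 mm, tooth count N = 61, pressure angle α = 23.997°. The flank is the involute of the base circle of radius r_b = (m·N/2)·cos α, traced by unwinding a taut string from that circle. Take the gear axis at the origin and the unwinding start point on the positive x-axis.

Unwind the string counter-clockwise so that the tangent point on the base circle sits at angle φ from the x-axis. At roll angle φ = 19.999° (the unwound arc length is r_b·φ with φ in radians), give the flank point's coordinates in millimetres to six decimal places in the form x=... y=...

x=79.942113 y=1.057023

pitch radius r_p = m·N/2 = 2.709·61/2 = 82.624500
base radius r_b = r_p·cos α = 82.624500·cos 23.997° = 75.482996
roll angle φ = 19.999° = 0.34904840 rad
x = r_b·(cos φ + φ·sin φ) = 75.482996·(0.93969859 + 0.34904840·0.34200374) = 79.942113
y = r_b·(sin φ − φ·cos φ) = 75.482996·(0.34200374 − 0.34904840·0.93969859) = 1.057023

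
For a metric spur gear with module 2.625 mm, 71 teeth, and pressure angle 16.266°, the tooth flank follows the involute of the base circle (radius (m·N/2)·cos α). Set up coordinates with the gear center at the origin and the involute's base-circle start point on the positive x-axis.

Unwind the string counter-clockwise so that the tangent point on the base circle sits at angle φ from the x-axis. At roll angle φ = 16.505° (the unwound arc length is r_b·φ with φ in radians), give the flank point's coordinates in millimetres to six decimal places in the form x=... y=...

pitch radius r_p = m·N/2 = 2.625·71/2 = 93.187500
base radius r_b = r_p·cos α = 93.187500·cos 16.266° = 89.457360
roll angle φ = 16.505° = 0.28806659 rad
x = r_b·(cos φ + φ·sin φ) = 89.457360·(0.95879495 + 0.28806659·0.28409902) = 93.092405
y = r_b·(sin φ − φ·cos φ) = 89.457360·(0.28409902 − 0.28806659·0.95879495) = 0.706912

x=93.092405 y=0.706912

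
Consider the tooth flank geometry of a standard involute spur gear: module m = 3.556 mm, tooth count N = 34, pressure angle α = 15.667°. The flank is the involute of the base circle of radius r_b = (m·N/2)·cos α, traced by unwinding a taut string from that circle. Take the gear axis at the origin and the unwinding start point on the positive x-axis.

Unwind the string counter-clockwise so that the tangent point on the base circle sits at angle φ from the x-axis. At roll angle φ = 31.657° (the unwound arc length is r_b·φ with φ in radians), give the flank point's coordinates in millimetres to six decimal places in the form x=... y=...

pitch radius r_p = m·N/2 = 3.556·34/2 = 60.452000
base radius r_b = r_p·cos α = 60.452000·cos 15.667° = 58.206054
roll angle φ = 31.657° = 0.55251888 rad
x = r_b·(cos φ + φ·sin φ) = 58.206054·(0.85120523 + 0.55251888·0.52483298) = 66.423896
y = r_b·(sin φ − φ·cos φ) = 58.206054·(0.52483298 − 0.55251888·0.85120523) = 3.173744

x=66.423896 y=3.173744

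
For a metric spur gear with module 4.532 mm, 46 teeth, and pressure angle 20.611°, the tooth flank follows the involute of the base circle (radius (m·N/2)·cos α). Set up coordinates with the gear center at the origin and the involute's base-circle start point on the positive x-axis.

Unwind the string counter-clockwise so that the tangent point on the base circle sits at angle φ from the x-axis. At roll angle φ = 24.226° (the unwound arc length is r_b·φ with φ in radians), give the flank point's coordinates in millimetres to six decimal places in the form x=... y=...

pitch radius r_p = m·N/2 = 4.532·46/2 = 104.236000
base radius r_b = r_p·cos α = 104.236000·cos 20.611° = 97.564059
roll angle φ = 24.226° = 0.42282346 rad
x = r_b·(cos φ + φ·sin φ) = 97.564059·(0.91193401 + 0.42282346·0.41033690) = 105.899354
y = r_b·(sin φ − φ·cos φ) = 97.564059·(0.41033690 − 0.42282346·0.91193401) = 2.414691

x=105.899354 y=2.414691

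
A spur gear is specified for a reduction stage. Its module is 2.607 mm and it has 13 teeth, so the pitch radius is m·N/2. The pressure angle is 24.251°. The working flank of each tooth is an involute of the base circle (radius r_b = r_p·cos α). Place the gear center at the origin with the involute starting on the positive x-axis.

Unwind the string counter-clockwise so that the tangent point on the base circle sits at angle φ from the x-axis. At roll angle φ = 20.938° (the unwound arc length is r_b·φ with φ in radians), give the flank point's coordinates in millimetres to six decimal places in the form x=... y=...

x=16.447593 y=0.247992

pitch radius r_p = m·N/2 = 2.607·13/2 = 16.945500
base radius r_b = r_p·cos α = 16.945500·cos 24.251° = 15.450142
roll angle φ = 20.938° = 0.36543704 rad
x = r_b·(cos φ + φ·sin φ) = 15.450142·(0.93396767 + 0.36543704·0.35735751) = 16.447593
y = r_b·(sin φ − φ·cos φ) = 15.450142·(0.35735751 − 0.36543704·0.93396767) = 0.247992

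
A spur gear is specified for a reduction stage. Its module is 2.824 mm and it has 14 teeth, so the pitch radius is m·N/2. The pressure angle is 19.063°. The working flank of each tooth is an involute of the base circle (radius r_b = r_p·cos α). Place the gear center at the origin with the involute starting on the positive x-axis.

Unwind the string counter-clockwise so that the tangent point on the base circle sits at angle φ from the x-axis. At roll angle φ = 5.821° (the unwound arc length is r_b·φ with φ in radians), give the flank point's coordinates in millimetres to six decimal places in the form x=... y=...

x=18.780099 y=0.006524

pitch radius r_p = m·N/2 = 2.824·14/2 = 19.768000
base radius r_b = r_p·cos α = 19.768000·cos 19.063° = 18.683923
roll angle φ = 5.821° = 0.10159562 rad
x = r_b·(cos φ + φ·sin φ) = 18.683923·(0.99484360 + 0.10159562·0.10142093) = 18.780099
y = r_b·(sin φ − φ·cos φ) = 18.683923·(0.10142093 − 0.10159562·0.99484360) = 0.006524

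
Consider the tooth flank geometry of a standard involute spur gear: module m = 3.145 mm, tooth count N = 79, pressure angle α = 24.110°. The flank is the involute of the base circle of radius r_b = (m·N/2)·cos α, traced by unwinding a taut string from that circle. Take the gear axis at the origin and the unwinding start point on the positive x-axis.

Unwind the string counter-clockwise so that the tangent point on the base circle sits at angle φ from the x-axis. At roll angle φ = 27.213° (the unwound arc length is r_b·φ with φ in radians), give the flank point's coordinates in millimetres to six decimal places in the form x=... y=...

pitch radius r_p = m·N/2 = 3.145·79/2 = 124.227500
base radius r_b = r_p·cos α = 124.227500·cos 24.110° = 113.390253
roll angle φ = 27.213° = 0.47495645 rad
x = r_b·(cos φ + φ·sin φ) = 113.390253·(0.88931264 + 0.47495645·0.45729972) = 125.467459
y = r_b·(sin φ − φ·cos φ) = 113.390253·(0.45729972 − 0.47495645·0.88931264) = 3.959014

x=125.467459 y=3.959014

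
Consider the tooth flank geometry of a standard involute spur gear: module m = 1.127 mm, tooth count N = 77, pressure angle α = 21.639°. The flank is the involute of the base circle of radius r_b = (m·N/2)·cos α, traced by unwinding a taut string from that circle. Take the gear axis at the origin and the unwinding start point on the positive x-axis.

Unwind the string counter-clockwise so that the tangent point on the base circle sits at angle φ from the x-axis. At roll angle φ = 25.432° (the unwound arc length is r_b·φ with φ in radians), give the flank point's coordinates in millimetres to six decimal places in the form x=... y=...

pitch radius r_p = m·N/2 = 1.127·77/2 = 43.389500
base radius r_b = r_p·cos α = 43.389500·cos 21.639° = 40.331655
roll angle φ = 25.432° = 0.44387214 rad
x = r_b·(cos φ + φ·sin φ) = 40.331655·(0.90309559 + 0.44387214·0.42943958) = 44.111209
y = r_b·(sin φ − φ·cos φ) = 40.331655·(0.42943958 − 0.44387214·0.90309559) = 1.152704

x=44.111209 y=1.152704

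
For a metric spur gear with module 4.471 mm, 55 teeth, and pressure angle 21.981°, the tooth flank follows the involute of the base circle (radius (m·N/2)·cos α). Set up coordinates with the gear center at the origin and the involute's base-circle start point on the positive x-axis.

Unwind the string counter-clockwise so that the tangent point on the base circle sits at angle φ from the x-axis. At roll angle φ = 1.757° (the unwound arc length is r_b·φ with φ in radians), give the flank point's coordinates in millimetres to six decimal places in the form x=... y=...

pitch radius r_p = m·N/2 = 4.471·55/2 = 122.952500
base radius r_b = r_p·cos α = 122.952500·cos 21.981° = 114.014840
roll angle φ = 1.757° = 0.03066543 rad
x = r_b·(cos φ + φ·sin φ) = 114.014840·(0.99952985 + 0.03066543·0.03066063) = 114.068436
y = r_b·(sin φ − φ·cos φ) = 114.014840·(0.03066063 − 0.03066543·0.99952985) = 0.001096

x=114.068436 y=0.001096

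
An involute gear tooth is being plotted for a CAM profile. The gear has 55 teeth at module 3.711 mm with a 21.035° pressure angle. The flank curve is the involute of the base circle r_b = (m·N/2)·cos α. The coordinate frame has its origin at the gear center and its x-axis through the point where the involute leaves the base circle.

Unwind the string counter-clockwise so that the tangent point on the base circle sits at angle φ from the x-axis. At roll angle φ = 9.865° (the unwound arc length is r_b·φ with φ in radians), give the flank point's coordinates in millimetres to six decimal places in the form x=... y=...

x=96.653274 y=0.161580

pitch radius r_p = m·N/2 = 3.711·55/2 = 102.052500
base radius r_b = r_p·cos α = 102.052500·cos 21.035° = 95.251858
roll angle φ = 9.865° = 0.17217673 rad
x = r_b·(cos φ + φ·sin φ) = 95.251858·(0.98521417 + 0.17217673·0.17132730) = 96.653274
y = r_b·(sin φ − φ·cos φ) = 95.251858·(0.17132730 − 0.17217673·0.98521417) = 0.161580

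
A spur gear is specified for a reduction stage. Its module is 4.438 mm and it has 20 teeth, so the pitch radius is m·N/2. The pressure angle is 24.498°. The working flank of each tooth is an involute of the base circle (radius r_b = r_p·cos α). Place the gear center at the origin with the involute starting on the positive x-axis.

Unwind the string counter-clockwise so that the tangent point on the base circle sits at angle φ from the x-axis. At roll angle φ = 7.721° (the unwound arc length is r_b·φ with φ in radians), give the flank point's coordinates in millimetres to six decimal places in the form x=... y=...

pitch radius r_p = m·N/2 = 4.438·20/2 = 44.380000
base radius r_b = r_p·cos α = 44.380000·cos 24.498° = 40.384724
roll angle φ = 7.721° = 0.13475687 rad
x = r_b·(cos φ + φ·sin φ) = 40.384724·(0.99093402 + 0.13475687·0.13434939) = 40.749742
y = r_b·(sin φ − φ·cos φ) = 40.384724·(0.13434939 − 0.13475687·0.99093402) = 0.032882

x=40.749742 y=0.032882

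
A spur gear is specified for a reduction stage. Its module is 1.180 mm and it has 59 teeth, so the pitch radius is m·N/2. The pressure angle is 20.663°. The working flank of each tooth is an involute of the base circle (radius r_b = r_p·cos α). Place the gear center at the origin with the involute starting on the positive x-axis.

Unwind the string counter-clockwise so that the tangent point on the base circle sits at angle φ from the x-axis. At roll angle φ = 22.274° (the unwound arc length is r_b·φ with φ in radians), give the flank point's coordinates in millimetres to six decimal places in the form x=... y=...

x=34.939744 y=0.628283

pitch radius r_p = m·N/2 = 1.180·59/2 = 34.810000
base radius r_b = r_p·cos α = 34.810000·cos 20.663° = 32.570746
roll angle φ = 22.274° = 0.38875464 rad
x = r_b·(cos φ + φ·sin φ) = 32.570746·(0.92538181 + 0.38875464·0.37903627) = 34.939744
y = r_b·(sin φ − φ·cos φ) = 32.570746·(0.37903627 − 0.38875464·0.92538181) = 0.628283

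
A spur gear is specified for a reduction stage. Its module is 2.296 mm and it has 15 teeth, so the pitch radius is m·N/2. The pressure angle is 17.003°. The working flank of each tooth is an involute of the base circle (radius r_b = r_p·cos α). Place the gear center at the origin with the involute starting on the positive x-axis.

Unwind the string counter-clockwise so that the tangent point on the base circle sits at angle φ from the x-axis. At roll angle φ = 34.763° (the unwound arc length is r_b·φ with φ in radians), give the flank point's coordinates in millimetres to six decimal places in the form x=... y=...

pitch radius r_p = m·N/2 = 2.296·15/2 = 17.220000
base radius r_b = r_p·cos α = 17.220000·cos 17.003° = 16.467304
roll angle φ = 34.763° = 0.60672881 rad
x = r_b·(cos φ + φ·sin φ) = 16.467304·(0.82151759 + 0.60672881·0.57018317) = 19.224987
y = r_b·(sin φ − φ·cos φ) = 16.467304·(0.57018317 − 0.60672881·0.82151759) = 1.181443

x=19.224987 y=1.181443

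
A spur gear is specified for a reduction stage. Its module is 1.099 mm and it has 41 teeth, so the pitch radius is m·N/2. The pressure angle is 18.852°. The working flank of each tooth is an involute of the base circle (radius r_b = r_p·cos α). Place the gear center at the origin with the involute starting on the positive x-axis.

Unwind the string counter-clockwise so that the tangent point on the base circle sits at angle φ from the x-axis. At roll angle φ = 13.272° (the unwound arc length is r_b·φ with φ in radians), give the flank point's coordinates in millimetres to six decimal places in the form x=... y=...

pitch radius r_p = m·N/2 = 1.099·41/2 = 22.529500
base radius r_b = r_p·cos α = 22.529500·cos 18.852° = 21.320936
roll angle φ = 13.272° = 0.23164010 rad
x = r_b·(cos φ + φ·sin φ) = 21.320936·(0.97329118 + 0.23164010·0.22957412) = 21.885296
y = r_b·(sin φ − φ·cos φ) = 21.320936·(0.22957412 − 0.23164010·0.97329118) = 0.087861

x=21.885296 y=0.087861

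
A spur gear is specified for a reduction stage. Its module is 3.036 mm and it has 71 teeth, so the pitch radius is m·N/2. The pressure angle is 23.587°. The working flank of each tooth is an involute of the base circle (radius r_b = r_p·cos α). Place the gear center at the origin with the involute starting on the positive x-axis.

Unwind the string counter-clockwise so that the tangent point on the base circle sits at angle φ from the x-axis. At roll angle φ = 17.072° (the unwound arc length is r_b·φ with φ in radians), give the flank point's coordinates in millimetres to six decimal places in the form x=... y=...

x=103.061332 y=0.863265

pitch radius r_p = m·N/2 = 3.036·71/2 = 107.778000
base radius r_b = r_p·cos α = 107.778000·cos 23.587° = 98.773530
roll angle φ = 17.072° = 0.29796261 rad
x = r_b·(cos φ + φ·sin φ) = 98.773530·(0.95593660 + 0.29796261·0.29357320) = 103.061332
y = r_b·(sin φ − φ·cos φ) = 98.773530·(0.29357320 − 0.29796261·0.95593660) = 0.863265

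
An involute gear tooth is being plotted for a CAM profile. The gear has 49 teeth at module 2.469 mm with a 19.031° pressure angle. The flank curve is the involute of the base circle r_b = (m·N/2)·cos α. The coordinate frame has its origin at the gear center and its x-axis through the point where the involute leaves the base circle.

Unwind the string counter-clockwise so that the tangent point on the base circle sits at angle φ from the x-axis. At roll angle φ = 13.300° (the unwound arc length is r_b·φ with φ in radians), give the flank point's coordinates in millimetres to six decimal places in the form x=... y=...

pitch radius r_p = m·N/2 = 2.469·49/2 = 60.490500
base radius r_b = r_p·cos α = 60.490500·cos 19.031° = 57.184228
roll angle φ = 13.300° = 0.23212879 rad
x = r_b·(cos φ + φ·sin φ) = 57.184228·(0.97317887 + 0.23212879·0.23004974) = 58.704187
y = r_b·(sin φ − φ·cos φ) = 57.184228·(0.23004974 − 0.23212879·0.97317887) = 0.237137

x=58.704187 y=0.237137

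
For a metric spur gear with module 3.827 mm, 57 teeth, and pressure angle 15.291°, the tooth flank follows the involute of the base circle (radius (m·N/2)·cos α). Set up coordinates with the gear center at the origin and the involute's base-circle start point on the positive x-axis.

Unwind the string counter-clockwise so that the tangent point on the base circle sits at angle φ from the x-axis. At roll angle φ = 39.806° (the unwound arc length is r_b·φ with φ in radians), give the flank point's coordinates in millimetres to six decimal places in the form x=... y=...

pitch radius r_p = m·N/2 = 3.827·57/2 = 109.069500
base radius r_b = r_p·cos α = 109.069500·cos 15.291° = 105.208315
roll angle φ = 39.806° = 0.69474576 rad
x = r_b·(cos φ + φ·sin φ) = 105.208315·(0.76821649 + 0.69474576·0.64019015) = 127.616201
y = r_b·(sin φ − φ·cos φ) = 105.208315·(0.64019015 − 0.69474576·0.76821649) = 11.202055

x=127.616201 y=11.202055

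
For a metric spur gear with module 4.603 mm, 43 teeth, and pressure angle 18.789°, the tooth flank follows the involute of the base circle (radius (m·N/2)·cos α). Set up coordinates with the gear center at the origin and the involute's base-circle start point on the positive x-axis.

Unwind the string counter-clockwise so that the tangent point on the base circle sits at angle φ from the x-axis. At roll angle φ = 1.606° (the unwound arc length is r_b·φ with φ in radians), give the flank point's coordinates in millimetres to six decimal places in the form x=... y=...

x=93.727590 y=0.000688

pitch radius r_p = m·N/2 = 4.603·43/2 = 98.964500
base radius r_b = r_p·cos α = 98.964500·cos 18.789° = 93.690792
roll angle φ = 1.606° = 0.02802999 rad
x = r_b·(cos φ + φ·sin φ) = 93.690792·(0.99960719 + 0.02802999·0.02802632) = 93.727590
y = r_b·(sin φ − φ·cos φ) = 93.690792·(0.02802632 − 0.02802999·0.99960719) = 0.000688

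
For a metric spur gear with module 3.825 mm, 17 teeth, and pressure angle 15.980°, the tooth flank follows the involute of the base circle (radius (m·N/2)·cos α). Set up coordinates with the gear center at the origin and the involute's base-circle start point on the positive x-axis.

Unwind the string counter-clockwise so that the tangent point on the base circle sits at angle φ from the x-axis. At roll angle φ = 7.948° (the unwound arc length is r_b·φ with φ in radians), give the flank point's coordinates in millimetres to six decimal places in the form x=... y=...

x=31.555431 y=0.027758

pitch radius r_p = m·N/2 = 3.825·17/2 = 32.512500
base radius r_b = r_p·cos α = 32.512500·cos 15.980° = 31.256147
roll angle φ = 7.948° = 0.13871877 rad
x = r_b·(cos φ + φ·sin φ) = 31.256147·(0.99039397 + 0.13871877·0.13827430) = 31.555431
y = r_b·(sin φ − φ·cos φ) = 31.256147·(0.13827430 − 0.13871877·0.99039397) = 0.027758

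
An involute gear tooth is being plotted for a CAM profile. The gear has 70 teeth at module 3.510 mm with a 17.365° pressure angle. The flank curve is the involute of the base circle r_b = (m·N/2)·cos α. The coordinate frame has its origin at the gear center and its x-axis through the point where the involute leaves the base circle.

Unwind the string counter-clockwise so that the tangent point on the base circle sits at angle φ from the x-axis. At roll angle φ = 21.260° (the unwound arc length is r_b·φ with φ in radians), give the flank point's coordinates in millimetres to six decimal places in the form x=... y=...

x=125.046867 y=1.969361

pitch radius r_p = m·N/2 = 3.510·70/2 = 122.850000
base radius r_b = r_p·cos α = 122.850000·cos 17.365° = 117.250844
roll angle φ = 21.260° = 0.37105700 rad
x = r_b·(cos φ + φ·sin φ) = 117.250844·(0.93194460 + 0.37105700·0.36260070) = 125.046867
y = r_b·(sin φ − φ·cos φ) = 117.250844·(0.36260070 − 0.37105700·0.93194460) = 1.969361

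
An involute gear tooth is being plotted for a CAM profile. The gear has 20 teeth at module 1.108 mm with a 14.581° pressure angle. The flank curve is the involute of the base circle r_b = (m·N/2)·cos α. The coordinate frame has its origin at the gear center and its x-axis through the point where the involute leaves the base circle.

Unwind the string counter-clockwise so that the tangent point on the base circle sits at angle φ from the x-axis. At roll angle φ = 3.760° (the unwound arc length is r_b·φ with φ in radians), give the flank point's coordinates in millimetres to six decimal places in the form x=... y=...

x=10.746208 y=0.001010

pitch radius r_p = m·N/2 = 1.108·20/2 = 11.080000
base radius r_b = r_p·cos α = 11.080000·cos 14.581° = 10.723143
roll angle φ = 3.760° = 0.06562438 rad
x = r_b·(cos φ + φ·sin φ) = 10.723143·(0.99784749 + 0.06562438·0.06557729) = 10.746208
y = r_b·(sin φ − φ·cos φ) = 10.723143·(0.06557729 − 0.06562438·0.99784749) = 0.001010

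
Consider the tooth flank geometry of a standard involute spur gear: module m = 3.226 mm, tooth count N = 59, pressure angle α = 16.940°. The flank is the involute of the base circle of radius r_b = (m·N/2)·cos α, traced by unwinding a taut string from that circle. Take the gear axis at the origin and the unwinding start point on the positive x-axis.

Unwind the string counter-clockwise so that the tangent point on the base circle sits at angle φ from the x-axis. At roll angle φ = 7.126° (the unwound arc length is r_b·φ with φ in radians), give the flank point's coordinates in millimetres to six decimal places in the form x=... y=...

x=91.739127 y=0.058291

pitch radius r_p = m·N/2 = 3.226·59/2 = 95.167000
base radius r_b = r_p·cos α = 95.167000·cos 16.940° = 91.037742
roll angle φ = 7.126° = 0.12437216 rad
x = r_b·(cos φ + φ·sin φ) = 91.037742·(0.99227575 + 0.12437216·0.12405177) = 91.739127
y = r_b·(sin φ − φ·cos φ) = 91.037742·(0.12405177 − 0.12437216·0.99227575) = 0.058291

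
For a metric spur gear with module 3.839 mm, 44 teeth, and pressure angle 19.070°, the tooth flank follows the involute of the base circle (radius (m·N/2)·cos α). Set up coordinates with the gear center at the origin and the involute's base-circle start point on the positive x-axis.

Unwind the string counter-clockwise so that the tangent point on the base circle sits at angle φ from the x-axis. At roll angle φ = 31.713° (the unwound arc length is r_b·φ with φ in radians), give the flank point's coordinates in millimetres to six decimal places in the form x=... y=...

pitch radius r_p = m·N/2 = 3.839·44/2 = 84.458000
base radius r_b = r_p·cos α = 84.458000·cos 19.070° = 79.822955
roll angle φ = 31.713° = 0.55349627 rad
x = r_b·(cos φ + φ·sin φ) = 79.822955·(0.85069186 + 0.55349627·0.52566468) = 91.129501
y = r_b·(sin φ − φ·cos φ) = 79.822955·(0.52566468 − 0.55349627·0.85069186) = 4.375089

x=91.129501 y=4.375089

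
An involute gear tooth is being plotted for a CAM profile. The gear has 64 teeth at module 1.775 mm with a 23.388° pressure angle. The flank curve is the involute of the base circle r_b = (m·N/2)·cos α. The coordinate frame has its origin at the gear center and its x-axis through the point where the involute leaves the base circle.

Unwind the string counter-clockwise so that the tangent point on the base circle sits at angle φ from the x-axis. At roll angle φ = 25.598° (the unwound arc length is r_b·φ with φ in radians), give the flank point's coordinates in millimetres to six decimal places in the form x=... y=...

pitch radius r_p = m·N/2 = 1.775·64/2 = 56.800000
base radius r_b = r_p·cos α = 56.800000·cos 23.388° = 52.133186
roll angle φ = 25.598° = 0.44676938 rad
x = r_b·(cos φ + φ·sin φ) = 52.133186·(0.90184761 + 0.44676938·0.43205427) = 57.079386
y = r_b·(sin φ − φ·cos φ) = 52.133186·(0.43205427 − 0.44676938·0.90184761) = 1.518972

x=57.079386 y=1.518972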